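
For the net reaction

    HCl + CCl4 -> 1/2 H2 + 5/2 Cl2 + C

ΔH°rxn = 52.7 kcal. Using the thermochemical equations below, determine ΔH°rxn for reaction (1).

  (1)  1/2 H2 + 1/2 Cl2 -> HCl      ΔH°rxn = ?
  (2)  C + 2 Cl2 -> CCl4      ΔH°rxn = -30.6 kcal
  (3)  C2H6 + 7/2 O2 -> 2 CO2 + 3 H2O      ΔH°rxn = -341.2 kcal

ΔH°rxn = -22.1 kcal

(1) reversed: contributes −x
(2) reversed: +30.6 kcal
(3): not needed.
+52.7 = (+30.6) − x
x = (+52.7 − (+30.6)) / (-1) = -22.1 kcal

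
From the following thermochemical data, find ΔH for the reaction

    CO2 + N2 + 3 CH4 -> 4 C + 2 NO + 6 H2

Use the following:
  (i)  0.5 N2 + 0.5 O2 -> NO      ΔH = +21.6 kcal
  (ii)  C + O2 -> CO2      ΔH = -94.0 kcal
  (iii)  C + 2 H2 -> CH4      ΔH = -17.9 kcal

ΔH = 190.9 kcal

(i) × 2 (scale by 2 for the 2 NO): (2)·(+21.6) = +43.2 kcal
(ii) reversed (reverse to put CO2 on the reactant side): +94.0 kcal
(iii) reversed and × 3 (CH4 must end up as a reactant; scale by 3 for the 3 CH4): (-3)·(-17.9) = +53.7 kcal
ΔH = (2)·(+21.6) + (-1)·(-94.0) + (-3)·(-17.9) = 190.9 kcal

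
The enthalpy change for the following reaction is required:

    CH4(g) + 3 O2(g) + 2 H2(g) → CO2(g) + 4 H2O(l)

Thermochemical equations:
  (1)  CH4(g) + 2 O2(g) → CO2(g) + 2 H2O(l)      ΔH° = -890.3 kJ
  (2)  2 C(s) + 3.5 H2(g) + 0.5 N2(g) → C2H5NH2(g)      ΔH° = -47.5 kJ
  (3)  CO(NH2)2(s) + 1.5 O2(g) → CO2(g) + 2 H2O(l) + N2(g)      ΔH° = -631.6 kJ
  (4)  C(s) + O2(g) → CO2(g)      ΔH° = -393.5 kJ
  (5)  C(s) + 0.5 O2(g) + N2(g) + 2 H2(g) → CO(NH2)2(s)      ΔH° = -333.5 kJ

ΔH° = -1461.9 kJ

(1) as written (CH4(g) already on the reactant side): -890.3 kJ
(2): not needed (C2H5NH2(g) appears nowhere else).
(3) as written: -631.6 kJ
(4) reversed: +393.5 kJ
(5) as written: -333.5 kJ
Combining the equations, ΔH° = (-890.3) + (-631.6) + (+393.5) + (-333.5) = -1461.9 kJ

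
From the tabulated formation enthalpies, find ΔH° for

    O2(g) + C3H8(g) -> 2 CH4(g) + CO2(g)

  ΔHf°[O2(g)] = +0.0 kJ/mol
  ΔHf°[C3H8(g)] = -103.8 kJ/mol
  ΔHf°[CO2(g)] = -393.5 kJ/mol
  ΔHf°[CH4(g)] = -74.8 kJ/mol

Products: 2·(-74.8) + 1·(-393.5) = -543.1
Reactants: 1·(+0.0) + 1·(-103.8) = -103.8
ΔH° = (-543.1) − (-103.8) = -439.3 kJ/mol

ΔH° = -439.3 kJ/mol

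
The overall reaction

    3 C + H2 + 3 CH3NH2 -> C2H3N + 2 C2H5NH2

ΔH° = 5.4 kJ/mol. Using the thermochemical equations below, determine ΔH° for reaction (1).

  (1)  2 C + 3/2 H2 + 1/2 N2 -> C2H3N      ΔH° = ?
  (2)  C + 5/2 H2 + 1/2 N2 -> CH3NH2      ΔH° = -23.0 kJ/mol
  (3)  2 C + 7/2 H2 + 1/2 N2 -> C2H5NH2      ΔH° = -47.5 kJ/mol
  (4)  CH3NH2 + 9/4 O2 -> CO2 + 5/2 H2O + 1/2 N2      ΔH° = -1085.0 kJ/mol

(1) as written (C2H3N already on the product side): contributes x
(2) reversed and × 3: (-3)·(-23.0) = +69.0 kJ/mol
(3) × 2 (×2 to match 2 C2H5NH2 in the target): (2)·(-47.5) = -95.0 kJ/mol
(4): not needed (H2O appears nowhere else).
+5.4 = (+69.0) + (-95.0) + x
x = (+5.4 − (-26.0)) / (1) = 31.4 kJ/mol

ΔH° = 31.4 kJ/mol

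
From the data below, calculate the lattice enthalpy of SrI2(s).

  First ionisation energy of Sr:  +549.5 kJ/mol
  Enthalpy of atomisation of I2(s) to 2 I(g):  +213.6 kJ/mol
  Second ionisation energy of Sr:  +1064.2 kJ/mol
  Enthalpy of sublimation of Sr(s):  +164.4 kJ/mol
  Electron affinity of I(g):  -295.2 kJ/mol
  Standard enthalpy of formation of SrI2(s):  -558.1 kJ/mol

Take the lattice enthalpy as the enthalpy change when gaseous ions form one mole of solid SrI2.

ΔHf° = 1·ΔHsub + 1·(ΣIE) + 1·D(I2) + 2·EA + U
-558.1 = 1·(+164.4) + 1·(+1613.7) + 1·(+213.6) + 2·(-295.2) + U
U = -558.1 − (+1401.3) = -1959.4 kJ/mol

U = -1959.4 kJ/mol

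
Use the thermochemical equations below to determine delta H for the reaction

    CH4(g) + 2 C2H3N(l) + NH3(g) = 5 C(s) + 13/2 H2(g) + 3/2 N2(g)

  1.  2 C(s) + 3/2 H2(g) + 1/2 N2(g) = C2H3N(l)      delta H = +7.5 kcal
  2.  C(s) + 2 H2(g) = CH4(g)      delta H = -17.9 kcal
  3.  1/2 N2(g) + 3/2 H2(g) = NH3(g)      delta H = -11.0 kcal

delta H = 13.9 kcal

eq. 1 reversed and × 2: (-2)·(+7.5) = -15.0 kcal
eq. 2 reversed: +17.9 kcal
eq. 3 reversed: +11.0 kcal
Summing the manipulated equations, delta H = (-15.0) + (+17.9) + (+11.0) = 13.9 kcal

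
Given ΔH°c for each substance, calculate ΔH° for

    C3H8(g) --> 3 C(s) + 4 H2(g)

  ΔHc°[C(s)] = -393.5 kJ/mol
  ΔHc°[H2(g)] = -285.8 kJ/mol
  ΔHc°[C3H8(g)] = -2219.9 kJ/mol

ΔH° = 103.8 kJ/mol

With combustion enthalpies, reactants minus products:
= [1·(-2219.9)] − [3·(-393.5) + 4·(-285.8)]
= 103.8 kJ/mol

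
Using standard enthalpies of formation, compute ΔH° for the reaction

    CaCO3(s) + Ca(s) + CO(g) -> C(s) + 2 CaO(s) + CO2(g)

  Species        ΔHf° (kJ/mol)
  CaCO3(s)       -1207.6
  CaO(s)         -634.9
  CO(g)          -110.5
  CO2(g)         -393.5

ΔH° = -345.2 kJ/mol

Products: 1·(+0.0) + 2·(-634.9) + 1·(-393.5) = -1663.3
Reactants: 1·(-1207.6) + 1·(+0.0) + 1·(-110.5) = -1318.1
ΔH° = (-1663.3) − (-1318.1) = -345.2 kJ/mol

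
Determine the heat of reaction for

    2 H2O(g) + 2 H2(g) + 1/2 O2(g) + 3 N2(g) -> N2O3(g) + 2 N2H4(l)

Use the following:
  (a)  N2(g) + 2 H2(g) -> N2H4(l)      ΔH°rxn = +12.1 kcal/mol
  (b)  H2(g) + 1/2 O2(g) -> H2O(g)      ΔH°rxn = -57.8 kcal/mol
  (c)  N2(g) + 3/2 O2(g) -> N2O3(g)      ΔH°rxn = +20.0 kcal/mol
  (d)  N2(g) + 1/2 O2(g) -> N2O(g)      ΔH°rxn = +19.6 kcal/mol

(a) × 2 (×2 to match 2 N2H4(l) in the target): (2)·(+12.1) = +24.2 kcal/mol
(b) reversed and × 2 (H2O(g) must end up as a reactant; scale by 2 for the 2 H2O(g)): (-2)·(-57.8) = +115.6 kcal/mol
(c) as written (N2O3(g) already on the product side): +20.0 kcal/mol
(d): not needed (N2O(g) appears nowhere else).
ΔH°rxn = (+24.2) + (+115.6) + (+20.0) = 159.8 kcal/mol

ΔH°rxn = 159.8 kcal/mol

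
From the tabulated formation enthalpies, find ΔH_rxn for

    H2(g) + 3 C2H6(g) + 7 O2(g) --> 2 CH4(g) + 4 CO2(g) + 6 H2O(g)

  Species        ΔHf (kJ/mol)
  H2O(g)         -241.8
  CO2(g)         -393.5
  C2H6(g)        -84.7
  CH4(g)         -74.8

Products: 2·(-74.8) + 4·(-393.5) + 6·(-241.8) = -3174.4
Reactants: 1·(+0.0) + 3·(-84.7) + 7·(+0.0) = -254.1
ΔH_rxn = (-3174.4) − (-254.1) = -2920.3 kJ/mol

ΔH_rxn = -2920.3 kJ/mol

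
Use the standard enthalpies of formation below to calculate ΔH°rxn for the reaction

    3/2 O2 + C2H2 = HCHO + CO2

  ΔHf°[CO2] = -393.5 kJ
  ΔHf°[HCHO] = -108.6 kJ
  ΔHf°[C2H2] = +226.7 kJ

Products: 1·(-108.6) + 1·(-393.5) = -502.1
Reactants: 3/2·(+0.0) + 1·(+226.7) = +226.7
ΔH°rxn = (-502.1) − (+226.7) = -728.8 kJ

ΔH°rxn = -728.8 kJ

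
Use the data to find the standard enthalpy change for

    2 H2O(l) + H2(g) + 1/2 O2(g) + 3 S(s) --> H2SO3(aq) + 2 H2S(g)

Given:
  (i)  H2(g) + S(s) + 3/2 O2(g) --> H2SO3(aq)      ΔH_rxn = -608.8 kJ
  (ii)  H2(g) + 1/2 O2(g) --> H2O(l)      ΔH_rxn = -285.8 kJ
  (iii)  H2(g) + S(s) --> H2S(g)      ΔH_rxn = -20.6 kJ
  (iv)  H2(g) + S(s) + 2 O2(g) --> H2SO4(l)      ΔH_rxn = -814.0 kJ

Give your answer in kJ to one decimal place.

ΔH_rxn = -78.4 kJ

(i) as written: -608.8 kJ
(ii) reversed and × 2: (-2)·(-285.8) = +571.6 kJ
(iii) × 2: (2)·(-20.6) = -41.2 kJ
(iv): not needed.
Summing the manipulated equations, ΔH_rxn = (1)·(-608.8) + (-2)·(-285.8) + (2)·(-20.6) = -78.4 kJ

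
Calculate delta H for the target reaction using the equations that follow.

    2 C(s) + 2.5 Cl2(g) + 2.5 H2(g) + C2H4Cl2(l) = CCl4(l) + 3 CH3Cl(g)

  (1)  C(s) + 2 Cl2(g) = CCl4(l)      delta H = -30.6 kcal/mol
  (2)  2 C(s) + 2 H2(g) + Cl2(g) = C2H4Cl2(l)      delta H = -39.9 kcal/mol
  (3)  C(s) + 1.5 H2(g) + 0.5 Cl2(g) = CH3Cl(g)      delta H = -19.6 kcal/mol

delta H = -49.5 kcal/mol

(1) as written (CCl4(l) already on the product side): -30.6 kcal/mol
(2) reversed (C2H4Cl2(l) must end up as a reactant): +39.9 kcal/mol
(3) × 3 (×3 to match 3 CH3Cl(g) in the target): (3)·(-19.6) = -58.8 kcal/mol
delta H = (1)·(-30.6) + (-1)·(-39.9) + (3)·(-19.6) = -49.5 kcal/mol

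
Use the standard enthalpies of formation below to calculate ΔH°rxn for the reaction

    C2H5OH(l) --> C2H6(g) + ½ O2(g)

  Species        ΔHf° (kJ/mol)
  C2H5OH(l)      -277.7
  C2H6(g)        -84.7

ΔH°rxn = 193.0 kJ/mol

ΔH°rxn = Σ nΔHf°(products) − Σ nΔHf°(reactants).
Products: 1·(-84.7) + 1/2·(+0.0) = -84.7
Reactants: 1·(-277.7) = -277.7
ΔH°rxn = (-84.7) − (-277.7) = 193.0 kJ/mol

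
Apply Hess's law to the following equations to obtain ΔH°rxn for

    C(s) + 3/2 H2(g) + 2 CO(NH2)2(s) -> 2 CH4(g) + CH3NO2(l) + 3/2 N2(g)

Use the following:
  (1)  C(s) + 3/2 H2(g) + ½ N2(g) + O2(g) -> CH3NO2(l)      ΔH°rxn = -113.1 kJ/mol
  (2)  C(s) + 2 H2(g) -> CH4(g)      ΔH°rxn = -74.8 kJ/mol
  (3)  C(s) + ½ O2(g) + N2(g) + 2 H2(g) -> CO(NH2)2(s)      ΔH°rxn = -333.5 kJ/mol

(1) as written (CH3NO2(l) already on the product side): -113.1 kJ/mol
(2) × 2 (scale by 2 for the 2 CH4(g)): (2)·(-74.8) = -149.6 kJ/mol
(3) reversed and × 2 (reverse to put CO(NH2)2(s) on the reactant side; ×2 to match 2 CO(NH2)2(s) in the target): (-2)·(-333.5) = +667.0 kJ/mol
Combining the equations, ΔH°rxn = (1)·(-113.1) + (2)·(-74.8) + (-2)·(-333.5) = 404.3 kJ/mol

ΔH°rxn = 404.3 kJ/mol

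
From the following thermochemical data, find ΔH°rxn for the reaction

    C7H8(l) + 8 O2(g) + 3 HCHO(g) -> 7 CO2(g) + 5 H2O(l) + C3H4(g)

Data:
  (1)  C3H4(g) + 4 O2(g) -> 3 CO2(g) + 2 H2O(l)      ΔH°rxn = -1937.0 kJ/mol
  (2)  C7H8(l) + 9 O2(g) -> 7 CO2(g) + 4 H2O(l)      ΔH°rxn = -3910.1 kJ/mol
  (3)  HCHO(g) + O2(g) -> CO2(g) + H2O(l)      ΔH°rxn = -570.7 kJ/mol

(1) reversed: +1937.0 kJ/mol
(2) as written: -3910.1 kJ/mol
(3) × 3: (3)·(-570.7) = -1712.1 kJ/mol
Combining the equations, ΔH°rxn = (-1)·(-1937.0) + (1)·(-3910.1) + (3)·(-570.7) = -3685.2 kJ/mol

ΔH°rxn = -3685.2 kJ/mol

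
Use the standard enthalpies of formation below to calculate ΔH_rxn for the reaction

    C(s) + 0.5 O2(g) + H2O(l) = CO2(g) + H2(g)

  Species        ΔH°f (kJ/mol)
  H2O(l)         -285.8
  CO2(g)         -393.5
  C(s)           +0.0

ΔH_rxn = -107.7 kJ/mol

Products: 1·(-393.5) + 1·(+0.0) = -393.5
Reactants: 1·(+0.0) + 1/2·(+0.0) + 1·(-285.8) = -285.8
ΔH_rxn = (-393.5) − (-285.8) = -107.7 kJ/mol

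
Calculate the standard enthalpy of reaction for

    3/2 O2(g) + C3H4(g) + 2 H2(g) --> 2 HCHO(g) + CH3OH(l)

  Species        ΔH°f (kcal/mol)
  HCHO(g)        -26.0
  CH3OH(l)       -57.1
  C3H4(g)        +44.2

ΔH°rxn = -153.3 kcal/mol

Products: 2·(-26.0) + 1·(-57.1) = -109.1
Reactants: 3/2·(+0.0) + 1·(+44.2) + 2·(+0.0) = +44.2
ΔH°rxn = (-109.1) − (+44.2) = -153.3 kcal/mol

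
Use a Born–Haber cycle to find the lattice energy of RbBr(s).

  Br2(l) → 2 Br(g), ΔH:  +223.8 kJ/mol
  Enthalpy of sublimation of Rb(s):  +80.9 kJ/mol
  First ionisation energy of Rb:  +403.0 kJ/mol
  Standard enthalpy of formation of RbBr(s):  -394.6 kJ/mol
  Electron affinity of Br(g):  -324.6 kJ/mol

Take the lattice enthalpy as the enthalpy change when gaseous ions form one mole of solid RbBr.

ΔHf° = 1·ΔHsub + 1·(ΣIE) + 1/2·D(Br2) + 1·EA + U
-394.6 = 1·(+80.9) + 1·(+403.0) + 1/2·(+223.8) + 1·(-324.6) + U
U = -394.6 − (+271.2) = -665.8 kJ/mol

U = -665.8 kJ/mol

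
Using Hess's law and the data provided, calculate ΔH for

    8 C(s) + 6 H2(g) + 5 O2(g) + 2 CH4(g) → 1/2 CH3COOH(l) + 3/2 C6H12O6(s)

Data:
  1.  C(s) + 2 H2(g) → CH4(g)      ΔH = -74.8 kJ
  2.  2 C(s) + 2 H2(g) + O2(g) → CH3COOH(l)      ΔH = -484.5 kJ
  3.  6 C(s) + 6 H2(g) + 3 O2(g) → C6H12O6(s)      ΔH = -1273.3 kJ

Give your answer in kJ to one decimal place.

eq. 1 reversed and × 2: (-2)·(-74.8) = +149.6 kJ
eq. 2 × 1/2: (1/2)·(-484.5) = -242.25 kJ
eq. 3 × 3/2: (3/2)·(-1273.3) = -1909.95 kJ
ΔH = (+149.6) + (-242.25) + (-1909.95) = -2002.6 kJ

ΔH = -2002.6 kJ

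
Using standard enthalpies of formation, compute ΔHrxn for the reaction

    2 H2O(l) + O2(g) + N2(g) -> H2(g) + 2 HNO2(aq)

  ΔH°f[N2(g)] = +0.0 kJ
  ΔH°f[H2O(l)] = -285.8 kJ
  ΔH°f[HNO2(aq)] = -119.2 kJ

ΔH°rxn = Σ nΔHf°(products) − Σ nΔHf°(reactants).
Products: 1·(+0.0) + 2·(-119.2) = -238.4
Reactants: 2·(-285.8) + 1·(+0.0) + 1·(+0.0) = -571.6
ΔHrxn = (-238.4) − (-571.6) = 333.2 kJ

ΔHrxn = 333.2 kJ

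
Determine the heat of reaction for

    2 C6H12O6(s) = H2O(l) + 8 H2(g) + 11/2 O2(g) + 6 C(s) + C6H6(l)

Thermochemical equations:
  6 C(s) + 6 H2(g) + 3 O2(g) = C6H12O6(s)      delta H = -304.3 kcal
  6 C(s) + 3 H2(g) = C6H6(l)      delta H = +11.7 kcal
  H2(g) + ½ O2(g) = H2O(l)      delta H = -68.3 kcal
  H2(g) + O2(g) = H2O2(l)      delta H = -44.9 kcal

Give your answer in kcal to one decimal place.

equation 1 reversed and × 2: (-2)·(-304.3) = +608.6 kcal
equation 2 as written: +11.7 kcal
equation 3 as written: -68.3 kcal
equation 4: not needed.
By Hess's law, delta H = (-2)·(-304.3) + (1)·(+11.7) + (1)·(-68.3) = 552.0 kcal

delta H = 552.0 kcal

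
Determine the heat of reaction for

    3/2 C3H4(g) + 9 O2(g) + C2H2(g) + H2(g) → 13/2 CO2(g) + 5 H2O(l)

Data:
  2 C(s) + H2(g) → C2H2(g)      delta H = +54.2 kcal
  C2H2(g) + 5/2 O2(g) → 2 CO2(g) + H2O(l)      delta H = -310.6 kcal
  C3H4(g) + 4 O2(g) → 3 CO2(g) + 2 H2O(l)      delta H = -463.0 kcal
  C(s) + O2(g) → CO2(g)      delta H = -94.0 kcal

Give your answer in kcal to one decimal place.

delta H = -1073.5 kcal

equation 1 as written (H2(g) already on the reactant side): +54.2 kcal
equation 2 × 2: (2)·(-310.6) = -621.2 kcal
equation 3 × 3/2 (×3/2 to match 3/2 C3H4(g) in the target): (3/2)·(-463.0) = -694.5 kcal
equation 4 reversed and × 2: (-2)·(-94.0) = +188.0 kcal
Summing the manipulated equations, delta H = (1)·(+54.2) + (2)·(-310.6) + (3/2)·(-463.0) + (-2)·(-94.0) = -1073.5 kcal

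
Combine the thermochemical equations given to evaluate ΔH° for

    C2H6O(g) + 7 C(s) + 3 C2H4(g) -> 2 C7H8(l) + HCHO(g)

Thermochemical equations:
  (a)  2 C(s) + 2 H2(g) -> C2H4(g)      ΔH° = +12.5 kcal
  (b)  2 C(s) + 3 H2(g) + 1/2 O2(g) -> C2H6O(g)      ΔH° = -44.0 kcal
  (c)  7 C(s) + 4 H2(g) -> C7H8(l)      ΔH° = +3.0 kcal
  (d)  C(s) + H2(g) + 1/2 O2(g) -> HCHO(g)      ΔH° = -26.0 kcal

ΔH° = -13.5 kcal

(a) reversed and × 3 (reverse to put C2H4(g) on the reactant side; scale by 3 for the 3 C2H4(g)): (-3)·(+12.5) = -37.5 kcal
(b) reversed (reverse to put C2H6O(g) on the reactant side): +44.0 kcal
(c) × 2 (×2 to match 2 C7H8(l) in the target): (2)·(+3.0) = +6.0 kcal
(d) as written (HCHO(g) already on the product side): -26.0 kcal
Combining the equations, ΔH° = (-37.5) + (+44.0) + (+6.0) + (-26.0) = -13.5 kcal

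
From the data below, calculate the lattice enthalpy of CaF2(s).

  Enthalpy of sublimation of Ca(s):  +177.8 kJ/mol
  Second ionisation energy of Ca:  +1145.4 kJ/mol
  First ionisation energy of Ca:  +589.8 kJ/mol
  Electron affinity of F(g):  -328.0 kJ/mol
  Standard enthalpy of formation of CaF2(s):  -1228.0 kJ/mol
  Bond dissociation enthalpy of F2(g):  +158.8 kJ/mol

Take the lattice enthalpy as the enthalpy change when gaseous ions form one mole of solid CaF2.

U = -2643.8 kJ/mol

ΔHf° = 1·ΔHsub + 1·(ΣIE) + 1·D(F2) + 2·EA + U
-1228.0 = 1·(+177.8) + 1·(+1735.2) + 1·(+158.8) + 2·(-328.0) + U
U = -1228.0 − (+1415.8) = -2643.8 kJ/mol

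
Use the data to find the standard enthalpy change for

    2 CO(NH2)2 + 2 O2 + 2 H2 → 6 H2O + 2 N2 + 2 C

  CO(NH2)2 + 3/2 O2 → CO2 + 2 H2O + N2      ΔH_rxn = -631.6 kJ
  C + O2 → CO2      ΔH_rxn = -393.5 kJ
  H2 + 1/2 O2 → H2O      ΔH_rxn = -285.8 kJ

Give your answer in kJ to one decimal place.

equation 1 × 2 (scale by 2 for the 2 CO(NH2)2): (2)·(-631.6) = -1263.2 kJ
equation 2 reversed and × 2 (C must end up as a product; ×2 to match 2 C in the target): (-2)·(-393.5) = +787.0 kJ
equation 3 × 2 (×2 to match 2 H2 in the target): (2)·(-285.8) = -571.6 kJ
ΔH_rxn = (-1263.2) + (+787.0) + (-571.6) = -1047.8 kJ

ΔH_rxn = -1047.8 kJ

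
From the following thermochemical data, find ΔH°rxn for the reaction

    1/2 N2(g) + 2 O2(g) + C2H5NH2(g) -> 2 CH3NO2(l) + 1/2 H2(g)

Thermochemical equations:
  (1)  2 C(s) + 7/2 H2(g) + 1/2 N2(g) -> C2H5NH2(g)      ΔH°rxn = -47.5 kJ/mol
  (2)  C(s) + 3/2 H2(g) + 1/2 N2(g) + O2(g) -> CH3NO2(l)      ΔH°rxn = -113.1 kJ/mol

(1) reversed (reverse to put C2H5NH2(g) on the reactant side): +47.5 kJ/mol
(2) × 2 (scale by 2 for the 2 CH3NO2(l)): (2)·(-113.1) = -226.2 kJ/mol
Combining the equations, ΔH°rxn = (+47.5) + (-226.2) = -178.7 kJ/mol

ΔH°rxn = -178.7 kJ/mol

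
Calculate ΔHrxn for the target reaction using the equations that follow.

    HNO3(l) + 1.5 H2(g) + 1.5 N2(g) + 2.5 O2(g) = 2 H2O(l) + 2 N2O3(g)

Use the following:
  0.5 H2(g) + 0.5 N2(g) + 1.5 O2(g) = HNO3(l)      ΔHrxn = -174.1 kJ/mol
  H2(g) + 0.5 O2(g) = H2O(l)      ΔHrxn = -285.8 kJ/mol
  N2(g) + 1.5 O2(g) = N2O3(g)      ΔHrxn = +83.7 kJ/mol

equation 1 reversed: +174.1 kJ/mol
equation 2 × 2: (2)·(-285.8) = -571.6 kJ/mol
equation 3 × 2: (2)·(+83.7) = +167.4 kJ/mol
ΔHrxn = (+174.1) + (-571.6) + (+167.4) = -230.1 kJ/mol

ΔHrxn = -230.1 kJ/mol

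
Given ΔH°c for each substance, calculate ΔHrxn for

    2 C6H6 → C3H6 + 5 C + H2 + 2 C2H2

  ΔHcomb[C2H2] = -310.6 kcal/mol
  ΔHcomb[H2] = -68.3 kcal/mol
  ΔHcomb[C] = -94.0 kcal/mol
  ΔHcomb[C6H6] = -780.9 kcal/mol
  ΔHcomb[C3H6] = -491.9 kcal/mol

ΔHrxn = 89.6 kcal/mol

Using ΔH = Σ nΔHc°(reactants) − Σ nΔHc°(products):
= [2·(-780.9)] − [1·(-491.9) + 5·(-94.0) + 1·(-68.3) + 2·(-310.6)]
= 89.6 kcal/mol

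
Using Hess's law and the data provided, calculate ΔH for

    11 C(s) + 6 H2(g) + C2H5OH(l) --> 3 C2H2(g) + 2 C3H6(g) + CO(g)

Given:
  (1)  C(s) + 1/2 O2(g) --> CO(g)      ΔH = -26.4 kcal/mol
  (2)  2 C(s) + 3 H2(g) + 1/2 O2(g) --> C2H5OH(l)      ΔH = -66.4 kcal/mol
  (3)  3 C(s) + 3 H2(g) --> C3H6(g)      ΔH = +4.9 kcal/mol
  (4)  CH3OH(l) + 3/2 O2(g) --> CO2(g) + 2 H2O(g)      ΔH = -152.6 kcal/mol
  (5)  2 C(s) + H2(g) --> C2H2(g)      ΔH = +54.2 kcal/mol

(1) as written (CO(g) already on the product side): -26.4 kcal/mol
(2) reversed (C2H5OH(l) must end up as a reactant): +66.4 kcal/mol
(3) × 2 (×2 to match 2 C3H6(g) in the target): (2)·(+4.9) = +9.8 kcal/mol
(4): not needed (CO2(g) appears nowhere else).
(5) × 3 (scale by 3 for the 3 C2H2(g)): (3)·(+54.2) = +162.6 kcal/mol
Summing the manipulated equations, ΔH = (-26.4) + (+66.4) + (+9.8) + (+162.6) = 212.4 kcal/mol

ΔH = 212.4 kcal/mol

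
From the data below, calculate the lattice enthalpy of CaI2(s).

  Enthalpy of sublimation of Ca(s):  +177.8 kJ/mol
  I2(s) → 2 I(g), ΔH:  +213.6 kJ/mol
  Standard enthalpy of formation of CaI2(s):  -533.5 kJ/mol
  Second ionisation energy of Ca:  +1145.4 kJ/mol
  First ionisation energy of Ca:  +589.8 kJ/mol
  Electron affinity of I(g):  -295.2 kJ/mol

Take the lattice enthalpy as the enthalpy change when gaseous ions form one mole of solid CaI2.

ΔHf° = 1·ΔHsub + 1·(ΣIE) + 1·D(I2) + 2·EA + U
-533.5 = 1·(+177.8) + 1·(+1735.2) + 1·(+213.6) + 2·(-295.2) + U
U = -533.5 − (+1536.2) = -2069.7 kJ/mol

U = -2069.7 kJ/mol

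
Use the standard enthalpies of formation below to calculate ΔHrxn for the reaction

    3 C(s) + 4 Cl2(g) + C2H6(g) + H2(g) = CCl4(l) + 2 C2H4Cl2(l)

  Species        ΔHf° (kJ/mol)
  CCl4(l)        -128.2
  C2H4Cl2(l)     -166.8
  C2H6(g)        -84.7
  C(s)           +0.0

ΔHrxn = -377.1 kJ/mol

Products: 1·(-128.2) + 2·(-166.8) = -461.8
Reactants: 3·(+0.0) + 4·(+0.0) + 1·(-84.7) + 1·(+0.0) = -84.7
ΔHrxn = (-461.8) − (-84.7) = -377.1 kJ/mol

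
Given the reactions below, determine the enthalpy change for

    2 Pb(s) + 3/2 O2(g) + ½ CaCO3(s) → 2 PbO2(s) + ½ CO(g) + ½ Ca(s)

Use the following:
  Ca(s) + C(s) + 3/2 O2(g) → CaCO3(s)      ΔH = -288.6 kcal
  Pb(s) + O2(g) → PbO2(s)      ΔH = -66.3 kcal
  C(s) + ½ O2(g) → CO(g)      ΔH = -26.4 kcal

equation 1 reversed and × 1/2 (CaCO3(s) must end up as a reactant; ×1/2 to match 1/2 CaCO3(s) in the target): (-1/2)·(-288.6) = +144.3 kcal
equation 2 × 2 (×2 to match 2 PbO2(s) in the target): (2)·(-66.3) = -132.6 kcal
equation 3 × 1/2 (×1/2 to match 1/2 CO(g) in the target): (1/2)·(-26.4) = -13.2 kcal
Combining the equations, ΔH = (-1/2)·(-288.6) + (2)·(-66.3) + (1/2)·(-26.4) = -1.5 kcal

ΔH = -1.5 kcal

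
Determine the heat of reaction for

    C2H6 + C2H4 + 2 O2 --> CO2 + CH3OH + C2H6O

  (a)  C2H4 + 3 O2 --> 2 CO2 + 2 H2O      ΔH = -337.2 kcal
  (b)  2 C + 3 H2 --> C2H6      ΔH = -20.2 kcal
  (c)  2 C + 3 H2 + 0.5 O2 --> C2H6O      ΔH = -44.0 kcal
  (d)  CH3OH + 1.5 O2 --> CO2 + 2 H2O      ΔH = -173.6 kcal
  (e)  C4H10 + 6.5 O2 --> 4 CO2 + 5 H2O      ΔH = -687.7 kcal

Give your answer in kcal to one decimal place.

ΔH = -187.4 kcal

(a) as written: -337.2 kcal
(b) reversed: +20.2 kcal
(c) as written: -44.0 kcal
(d) reversed: +173.6 kcal
(e): not needed.
ΔH = (-337.2) + (+20.2) + (-44.0) + (+173.6) = -187.4 kcal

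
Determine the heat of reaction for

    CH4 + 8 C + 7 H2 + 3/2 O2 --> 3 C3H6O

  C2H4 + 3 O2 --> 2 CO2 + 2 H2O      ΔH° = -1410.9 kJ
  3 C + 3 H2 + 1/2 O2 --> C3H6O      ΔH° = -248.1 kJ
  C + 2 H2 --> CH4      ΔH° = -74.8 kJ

equation 1: not needed (C2H4 appears nowhere else).
equation 2 × 3 (scale by 3 for the 3 C3H6O): (3)·(-248.1) = -744.3 kJ
equation 3 reversed (reverse to put CH4 on the reactant side): +74.8 kJ
ΔH° = (-744.3) + (+74.8) = -669.5 kJ

ΔH° = -669.5 kJ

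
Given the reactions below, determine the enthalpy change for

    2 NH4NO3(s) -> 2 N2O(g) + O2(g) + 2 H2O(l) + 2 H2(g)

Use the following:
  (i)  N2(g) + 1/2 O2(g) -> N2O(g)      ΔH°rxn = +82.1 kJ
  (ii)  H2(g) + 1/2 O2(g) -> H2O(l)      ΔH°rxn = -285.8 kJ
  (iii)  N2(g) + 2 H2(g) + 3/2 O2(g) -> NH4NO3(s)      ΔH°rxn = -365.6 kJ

(i) × 2: (2)·(+82.1) = +164.2 kJ
(ii) × 2: (2)·(-285.8) = -571.6 kJ
(iii) reversed and × 2: (-2)·(-365.6) = +731.2 kJ
ΔH°rxn = (2)·(+82.1) + (2)·(-285.8) + (-2)·(-365.6) = 323.8 kJ

ΔH°rxn = 323.8 kJ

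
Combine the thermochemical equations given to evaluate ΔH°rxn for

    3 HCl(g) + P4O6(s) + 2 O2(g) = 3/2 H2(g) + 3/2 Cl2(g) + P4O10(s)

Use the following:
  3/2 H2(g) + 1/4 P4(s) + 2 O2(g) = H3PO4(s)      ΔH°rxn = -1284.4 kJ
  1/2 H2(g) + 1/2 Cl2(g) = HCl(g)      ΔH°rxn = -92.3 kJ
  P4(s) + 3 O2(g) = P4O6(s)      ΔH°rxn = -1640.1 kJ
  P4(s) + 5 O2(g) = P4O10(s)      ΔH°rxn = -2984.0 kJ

equation 1: not needed.
equation 2 reversed and × 3: (-3)·(-92.3) = +276.9 kJ
equation 3 reversed: +1640.1 kJ
equation 4 as written: -2984.0 kJ
Summing the manipulated equations, ΔH°rxn = (+276.9) + (+1640.1) + (-2984.0) = -1067.0 kJ

ΔH°rxn = -1067.0 kJ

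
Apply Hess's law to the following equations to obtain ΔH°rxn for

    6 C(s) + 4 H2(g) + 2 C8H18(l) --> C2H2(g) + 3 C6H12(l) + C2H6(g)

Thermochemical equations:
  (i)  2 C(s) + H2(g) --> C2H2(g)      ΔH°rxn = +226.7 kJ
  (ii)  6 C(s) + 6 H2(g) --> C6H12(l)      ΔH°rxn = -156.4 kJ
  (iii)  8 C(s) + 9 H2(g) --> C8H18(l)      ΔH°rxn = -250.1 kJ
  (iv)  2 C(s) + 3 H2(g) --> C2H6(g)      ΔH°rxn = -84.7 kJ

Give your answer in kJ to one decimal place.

(i) as written: +226.7 kJ
(ii) × 3: (3)·(-156.4) = -469.2 kJ
(iii) reversed and × 2: (-2)·(-250.1) = +500.2 kJ
(iv) as written: -84.7 kJ
Since enthalpy is a state function, ΔH°rxn = (+226.7) + (-469.2) + (+500.2) + (-84.7) = 173.0 kJ

ΔH°rxn = 173.0 kJ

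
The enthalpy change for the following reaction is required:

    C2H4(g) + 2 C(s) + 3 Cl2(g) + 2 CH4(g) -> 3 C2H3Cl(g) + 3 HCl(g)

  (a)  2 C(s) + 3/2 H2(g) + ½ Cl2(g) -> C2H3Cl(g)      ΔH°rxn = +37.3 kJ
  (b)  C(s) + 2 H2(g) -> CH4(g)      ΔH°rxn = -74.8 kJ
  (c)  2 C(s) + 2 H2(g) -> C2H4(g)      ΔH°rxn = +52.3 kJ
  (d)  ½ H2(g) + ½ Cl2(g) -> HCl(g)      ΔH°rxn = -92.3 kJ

(a) × 3 (scale by 3 for the 3 C2H3Cl(g)): (3)·(+37.3) = +111.9 kJ
(b) reversed and × 2 (CH4(g) must end up as a reactant; scale by 2 for the 2 CH4(g)): (-2)·(-74.8) = +149.6 kJ
(c) reversed (reverse to put C2H4(g) on the reactant side): -52.3 kJ
(d) × 3 (scale by 3 for the 3 HCl(g)): (3)·(-92.3) = -276.9 kJ
Combining the equations, ΔH°rxn = (+111.9) + (+149.6) + (-52.3) + (-276.9) = -67.7 kJ

ΔH°rxn = -67.7 kJ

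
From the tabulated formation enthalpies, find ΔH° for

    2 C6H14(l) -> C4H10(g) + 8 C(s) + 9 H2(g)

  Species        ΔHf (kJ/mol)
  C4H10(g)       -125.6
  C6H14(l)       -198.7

Products: 1·(-125.6) + 8·(+0.0) + 9·(+0.0) = -125.6
Reactants: 2·(-198.7) = -397.4
ΔH° = (-125.6) − (-397.4) = 271.8 kJ/mol

ΔH° = 271.8 kJ/mol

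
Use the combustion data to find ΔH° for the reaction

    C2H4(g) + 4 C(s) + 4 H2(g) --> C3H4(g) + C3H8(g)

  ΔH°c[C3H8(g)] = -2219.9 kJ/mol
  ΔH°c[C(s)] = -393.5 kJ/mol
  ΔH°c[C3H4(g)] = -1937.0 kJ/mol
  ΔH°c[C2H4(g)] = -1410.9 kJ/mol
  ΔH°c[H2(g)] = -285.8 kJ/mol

With combustion enthalpies, reactants minus products:
= [1·(-1410.9) + 4·(-393.5) + 4·(-285.8)] − [1·(-1937.0) + 1·(-2219.9)]
= 28.8 kJ/mol

ΔH° = 28.8 kJ/mol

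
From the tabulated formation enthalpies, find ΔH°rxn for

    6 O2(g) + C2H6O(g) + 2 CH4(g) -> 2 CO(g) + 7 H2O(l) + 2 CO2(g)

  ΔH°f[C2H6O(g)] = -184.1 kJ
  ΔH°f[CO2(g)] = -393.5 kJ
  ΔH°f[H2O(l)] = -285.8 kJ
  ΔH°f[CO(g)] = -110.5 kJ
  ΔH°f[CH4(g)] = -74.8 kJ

ΔH°rxn = -2674.9 kJ

Products: 2·(-110.5) + 7·(-285.8) + 2·(-393.5) = -3008.6
Reactants: 6·(+0.0) + 1·(-184.1) + 2·(-74.8) = -333.7
ΔH°rxn = (-3008.6) − (-333.7) = -2674.9 kJ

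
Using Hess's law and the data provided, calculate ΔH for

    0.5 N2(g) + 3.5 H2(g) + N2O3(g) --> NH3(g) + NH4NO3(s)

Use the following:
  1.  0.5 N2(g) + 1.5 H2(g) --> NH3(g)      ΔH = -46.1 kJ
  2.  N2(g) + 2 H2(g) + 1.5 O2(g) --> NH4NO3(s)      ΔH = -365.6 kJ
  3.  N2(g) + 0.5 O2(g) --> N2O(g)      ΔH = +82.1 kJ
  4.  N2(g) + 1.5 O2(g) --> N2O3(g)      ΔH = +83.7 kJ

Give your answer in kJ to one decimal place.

eq. 1 as written (NH3(g) already on the product side): -46.1 kJ
eq. 2 as written (NH4NO3(s) already on the product side): -365.6 kJ
eq. 3: not needed (N2O(g) appears nowhere else).
eq. 4 reversed (N2O3(g) must end up as a reactant): -83.7 kJ
Combining the equations, ΔH = (1)·(-46.1) + (1)·(-365.6) + (-1)·(+83.7) = -495.4 kJ

ΔH = -495.4 kJ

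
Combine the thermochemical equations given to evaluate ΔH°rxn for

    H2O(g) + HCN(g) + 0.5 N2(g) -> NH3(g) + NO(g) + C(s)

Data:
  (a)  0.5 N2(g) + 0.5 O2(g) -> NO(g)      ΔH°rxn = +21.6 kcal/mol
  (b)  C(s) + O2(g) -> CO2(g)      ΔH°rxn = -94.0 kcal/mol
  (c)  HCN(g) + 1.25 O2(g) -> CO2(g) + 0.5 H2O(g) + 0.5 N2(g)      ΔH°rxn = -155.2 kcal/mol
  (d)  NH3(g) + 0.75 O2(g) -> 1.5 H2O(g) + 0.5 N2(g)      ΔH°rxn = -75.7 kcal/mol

(a) as written: +21.6 kcal/mol
(b) reversed: +94.0 kcal/mol
(c) as written: -155.2 kcal/mol
(d) reversed: +75.7 kcal/mol
Summing the manipulated equations, ΔH°rxn = (+21.6) + (+94.0) + (-155.2) + (+75.7) = 36.1 kcal/mol

ΔH°rxn = 36.1 kcal/mol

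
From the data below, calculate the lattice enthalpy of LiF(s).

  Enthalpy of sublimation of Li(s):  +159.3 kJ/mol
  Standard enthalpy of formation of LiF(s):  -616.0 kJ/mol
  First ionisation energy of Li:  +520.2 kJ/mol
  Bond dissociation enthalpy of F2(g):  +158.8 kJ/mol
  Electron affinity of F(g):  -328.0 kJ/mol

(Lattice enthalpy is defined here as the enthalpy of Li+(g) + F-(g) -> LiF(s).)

ΔHf° = 1·ΔHsub + 1·(ΣIE) + 1/2·D(F2) + 1·EA + U
-616.0 = 1·(+159.3) + 1·(+520.2) + 1/2·(+158.8) + 1·(-328.0) + U
U = -616.0 − (+430.9) = -1046.9 kJ/mol

U = -1046.9 kJ/mol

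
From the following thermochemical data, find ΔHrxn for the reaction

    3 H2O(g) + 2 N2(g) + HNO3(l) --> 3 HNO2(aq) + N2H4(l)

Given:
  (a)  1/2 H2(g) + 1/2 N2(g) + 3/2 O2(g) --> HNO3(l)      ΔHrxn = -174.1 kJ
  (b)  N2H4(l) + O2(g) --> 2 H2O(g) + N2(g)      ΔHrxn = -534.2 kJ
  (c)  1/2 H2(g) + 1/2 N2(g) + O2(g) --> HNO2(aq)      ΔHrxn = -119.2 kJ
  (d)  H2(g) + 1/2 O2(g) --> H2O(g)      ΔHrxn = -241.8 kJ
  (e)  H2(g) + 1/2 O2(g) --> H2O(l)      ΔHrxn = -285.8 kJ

ΔHrxn = 592.5 kJ

(a) reversed (reverse to put HNO3(l) on the reactant side): +174.1 kJ
(b) reversed (N2H4(l) must end up as a product): +534.2 kJ
(c) × 3 (scale by 3 for the 3 HNO2(aq)): (3)·(-119.2) = -357.6 kJ
(d) reversed: +241.8 kJ
(e): not needed (H2O(l) appears nowhere else).
Combining the equations, ΔHrxn = (+174.1) + (+534.2) + (-357.6) + (+241.8) = 592.5 kJ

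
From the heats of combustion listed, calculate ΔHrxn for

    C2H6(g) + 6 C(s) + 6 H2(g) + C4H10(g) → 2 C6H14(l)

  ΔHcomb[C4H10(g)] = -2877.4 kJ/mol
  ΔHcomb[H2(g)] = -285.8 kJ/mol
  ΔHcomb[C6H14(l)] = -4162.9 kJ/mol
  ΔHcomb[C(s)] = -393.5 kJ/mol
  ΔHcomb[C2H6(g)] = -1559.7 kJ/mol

ΔHrxn = -187.1 kJ/mol

Using ΔH = Σ nΔHc°(reactants) − Σ nΔHc°(products):
= [1·(-1559.7) + 6·(-393.5) + 6·(-285.8) + 1·(-2877.4)] − [2·(-4162.9)]
= -187.1 kJ/mol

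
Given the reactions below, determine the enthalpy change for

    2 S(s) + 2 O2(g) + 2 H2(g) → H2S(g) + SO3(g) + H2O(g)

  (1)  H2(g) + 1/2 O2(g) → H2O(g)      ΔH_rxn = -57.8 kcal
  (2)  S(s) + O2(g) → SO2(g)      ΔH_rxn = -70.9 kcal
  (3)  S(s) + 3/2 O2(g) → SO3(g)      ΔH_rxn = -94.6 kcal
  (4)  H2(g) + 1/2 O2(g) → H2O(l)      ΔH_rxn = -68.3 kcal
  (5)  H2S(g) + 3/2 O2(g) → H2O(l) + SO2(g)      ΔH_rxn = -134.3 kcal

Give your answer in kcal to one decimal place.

ΔH_rxn = -157.3 kcal

(1) as written (H2O(g) already on the product side): -57.8 kcal
(2) as written: -70.9 kcal
(3) as written (SO3(g) already on the product side): -94.6 kcal
(4) as written: -68.3 kcal
(5) reversed (H2S(g) must end up as a product): +134.3 kcal
ΔH_rxn = (-57.8) + (-70.9) + (-94.6) + (-68.3) + (+134.3) = -157.3 kcal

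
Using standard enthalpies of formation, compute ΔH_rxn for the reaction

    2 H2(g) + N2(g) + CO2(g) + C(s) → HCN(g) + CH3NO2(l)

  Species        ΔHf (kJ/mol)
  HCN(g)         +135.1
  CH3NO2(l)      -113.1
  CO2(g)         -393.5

ΔH°rxn = Σ nΔHf°(products) − Σ nΔHf°(reactants).
Products: 1·(+135.1) + 1·(-113.1) = +22.0
Reactants: 2·(+0.0) + 1·(+0.0) + 1·(-393.5) + 1·(+0.0) = -393.5
ΔH_rxn = (+22.0) − (-393.5) = 415.5 kJ/mol

ΔH_rxn = 415.5 kJ/mol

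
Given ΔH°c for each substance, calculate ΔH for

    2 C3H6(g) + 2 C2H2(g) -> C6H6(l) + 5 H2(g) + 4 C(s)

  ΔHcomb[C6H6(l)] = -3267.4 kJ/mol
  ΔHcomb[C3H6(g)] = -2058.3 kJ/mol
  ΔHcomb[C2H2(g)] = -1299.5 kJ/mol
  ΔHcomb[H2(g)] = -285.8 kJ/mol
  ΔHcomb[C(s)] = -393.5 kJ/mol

With combustion enthalpies, reactants minus products:
= [2·(-2058.3) + 2·(-1299.5)] − [1·(-3267.4) + 5·(-285.8) + 4·(-393.5)]
= -445.2 kJ/mol

ΔH = -445.2 kJ/mol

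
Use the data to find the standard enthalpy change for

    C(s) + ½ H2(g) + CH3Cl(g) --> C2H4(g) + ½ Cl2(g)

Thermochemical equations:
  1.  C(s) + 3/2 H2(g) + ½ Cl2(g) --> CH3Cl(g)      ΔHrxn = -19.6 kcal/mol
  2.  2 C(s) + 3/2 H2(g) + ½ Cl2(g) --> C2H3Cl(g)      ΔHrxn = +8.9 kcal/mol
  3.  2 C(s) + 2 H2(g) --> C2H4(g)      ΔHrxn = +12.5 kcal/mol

eq. 1 reversed (reverse to put CH3Cl(g) on the reactant side): +19.6 kcal/mol
eq. 2: not needed (C2H3Cl(g) appears nowhere else).
eq. 3 as written (C2H4(g) already on the product side): +12.5 kcal/mol
By Hess's law, ΔHrxn = (+19.6) + (+12.5) = 32.1 kcal/mol

ΔHrxn = 32.1 kcal/mol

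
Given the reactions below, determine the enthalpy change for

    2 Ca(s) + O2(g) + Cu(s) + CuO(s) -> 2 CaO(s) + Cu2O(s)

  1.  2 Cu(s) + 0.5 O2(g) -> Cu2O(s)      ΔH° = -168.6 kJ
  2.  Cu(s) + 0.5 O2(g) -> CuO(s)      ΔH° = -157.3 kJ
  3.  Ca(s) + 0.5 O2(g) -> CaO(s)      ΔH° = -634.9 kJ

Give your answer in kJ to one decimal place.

ΔH° = -1281.1 kJ

eq. 1 as written: -168.6 kJ
eq. 2 reversed: +157.3 kJ
eq. 3 × 2: (2)·(-634.9) = -1269.8 kJ
Combining the equations, ΔH° = (-168.6) + (+157.3) + (-1269.8) = -1281.1 kJ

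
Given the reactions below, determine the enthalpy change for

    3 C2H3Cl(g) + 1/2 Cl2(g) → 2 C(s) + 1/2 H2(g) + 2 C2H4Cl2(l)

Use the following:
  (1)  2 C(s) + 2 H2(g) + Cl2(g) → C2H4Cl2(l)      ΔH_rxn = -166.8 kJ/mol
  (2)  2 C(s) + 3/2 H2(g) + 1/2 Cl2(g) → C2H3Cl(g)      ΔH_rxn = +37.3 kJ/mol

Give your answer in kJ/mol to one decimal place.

ΔH_rxn = -445.5 kJ/mol

(1) × 2: (2)·(-166.8) = -333.6 kJ/mol
(2) reversed and × 3: (-3)·(+37.3) = -111.9 kJ/mol
ΔH_rxn = (2)·(-166.8) + (-3)·(+37.3) = -445.5 kJ/mol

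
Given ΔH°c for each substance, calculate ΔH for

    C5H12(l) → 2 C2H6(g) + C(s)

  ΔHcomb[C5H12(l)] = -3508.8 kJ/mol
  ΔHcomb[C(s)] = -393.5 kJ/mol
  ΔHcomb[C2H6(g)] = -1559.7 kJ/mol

ΔH = 4.1 kJ/mol

With combustion enthalpies, reactants minus products:
= [1·(-3508.8)] − [2·(-1559.7) + 1·(-393.5)]
= 4.1 kJ/mol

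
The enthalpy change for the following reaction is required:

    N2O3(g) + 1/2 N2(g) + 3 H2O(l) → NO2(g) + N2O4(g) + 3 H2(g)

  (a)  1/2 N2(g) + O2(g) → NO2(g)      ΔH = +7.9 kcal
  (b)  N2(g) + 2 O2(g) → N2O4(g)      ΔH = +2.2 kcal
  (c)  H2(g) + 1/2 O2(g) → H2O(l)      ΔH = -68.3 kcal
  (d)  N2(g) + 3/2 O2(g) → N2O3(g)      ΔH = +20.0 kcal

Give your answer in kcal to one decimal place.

ΔH = 195.0 kcal

(a) as written: +7.9 kcal
(b) as written: +2.2 kcal
(c) reversed and × 3: (-3)·(-68.3) = +204.9 kcal
(d) reversed: -20.0 kcal
ΔH = (+7.9) + (+2.2) + (+204.9) + (-20.0) = 195.0 kcal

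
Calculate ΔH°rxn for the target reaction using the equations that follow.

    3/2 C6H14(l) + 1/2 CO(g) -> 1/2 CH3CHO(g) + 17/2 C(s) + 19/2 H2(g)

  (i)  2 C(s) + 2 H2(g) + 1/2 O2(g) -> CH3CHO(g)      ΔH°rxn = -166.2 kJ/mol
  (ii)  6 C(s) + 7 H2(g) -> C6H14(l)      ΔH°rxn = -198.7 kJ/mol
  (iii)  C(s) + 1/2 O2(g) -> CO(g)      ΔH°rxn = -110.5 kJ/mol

ΔH°rxn = 270.2 kJ/mol

(i) × 1/2 (scale by 1/2 for the 1/2 CH3CHO(g)): (1/2)·(-166.2) = -83.1 kJ/mol
(ii) reversed and × 3/2 (C6H14(l) must end up as a reactant; ×3/2 to match 3/2 C6H14(l) in the target): (-3/2)·(-198.7) = +298.05 kJ/mol
(iii) reversed and × 1/2 (reverse to put CO(g) on the reactant side; ×1/2 to match 1/2 CO(g) in the target): (-1/2)·(-110.5) = +55.25 kJ/mol
ΔH°rxn = (1/2)·(-166.2) + (-3/2)·(-198.7) + (-1/2)·(-110.5) = 270.2 kJ/mol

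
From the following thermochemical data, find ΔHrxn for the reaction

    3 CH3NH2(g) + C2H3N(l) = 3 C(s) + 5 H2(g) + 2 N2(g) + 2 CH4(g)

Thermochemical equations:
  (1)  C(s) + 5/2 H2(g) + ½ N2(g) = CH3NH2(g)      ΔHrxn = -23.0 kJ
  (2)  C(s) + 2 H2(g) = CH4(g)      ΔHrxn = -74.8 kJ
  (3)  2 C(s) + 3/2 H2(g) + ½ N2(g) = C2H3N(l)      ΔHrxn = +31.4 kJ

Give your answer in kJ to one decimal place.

ΔHrxn = -112.0 kJ

(1) reversed and × 3 (CH3NH2(g) must end up as a reactant; ×3 to match 3 CH3NH2(g) in the target): (-3)·(-23.0) = +69.0 kJ
(2) × 2 (scale by 2 for the 2 CH4(g)): (2)·(-74.8) = -149.6 kJ
(3) reversed (reverse to put C2H3N(l) on the reactant side): -31.4 kJ
ΔHrxn = (+69.0) + (-149.6) + (-31.4) = -112.0 kJ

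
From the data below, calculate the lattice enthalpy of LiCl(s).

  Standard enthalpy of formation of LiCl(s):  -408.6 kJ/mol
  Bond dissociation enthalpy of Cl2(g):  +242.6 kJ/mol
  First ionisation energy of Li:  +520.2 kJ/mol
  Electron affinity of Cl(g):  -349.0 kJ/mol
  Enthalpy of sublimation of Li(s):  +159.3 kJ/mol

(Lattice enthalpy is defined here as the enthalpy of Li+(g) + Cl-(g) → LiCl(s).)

ΔHf° = 1·ΔHsub + 1·(ΣIE) + 1/2·D(Cl2) + 1·EA + U
-408.6 = 1·(+159.3) + 1·(+520.2) + 1/2·(+242.6) + 1·(-349.0) + U
U = -408.6 − (+451.8) = -860.4 kJ/mol

U = -860.4 kJ/mol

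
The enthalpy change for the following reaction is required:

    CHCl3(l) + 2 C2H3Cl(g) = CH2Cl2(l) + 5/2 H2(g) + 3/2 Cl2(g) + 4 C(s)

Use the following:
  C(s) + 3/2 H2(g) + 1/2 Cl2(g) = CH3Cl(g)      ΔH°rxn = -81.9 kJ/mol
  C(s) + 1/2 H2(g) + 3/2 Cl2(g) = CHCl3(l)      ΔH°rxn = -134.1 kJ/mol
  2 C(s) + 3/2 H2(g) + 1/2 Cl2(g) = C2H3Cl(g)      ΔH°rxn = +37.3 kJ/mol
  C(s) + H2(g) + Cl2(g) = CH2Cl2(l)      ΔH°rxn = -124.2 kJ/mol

equation 1: not needed.
equation 2 reversed: +134.1 kJ/mol
equation 3 reversed and × 2: (-2)·(+37.3) = -74.6 kJ/mol
equation 4 as written: -124.2 kJ/mol
By Hess's law, ΔH°rxn = (-1)·(-134.1) + (-2)·(+37.3) + (1)·(-124.2) = -64.7 kJ/mol

ΔH°rxn = -64.7 kJ/mol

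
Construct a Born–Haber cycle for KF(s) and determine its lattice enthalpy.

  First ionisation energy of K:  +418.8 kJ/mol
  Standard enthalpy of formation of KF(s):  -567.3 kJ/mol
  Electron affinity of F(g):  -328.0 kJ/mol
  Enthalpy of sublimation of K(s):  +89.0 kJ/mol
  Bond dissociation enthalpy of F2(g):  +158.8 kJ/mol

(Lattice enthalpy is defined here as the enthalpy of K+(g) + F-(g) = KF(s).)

U = -826.5 kJ/mol

ΔHf° = 1·ΔHsub + 1·(ΣIE) + 1/2·D(F2) + 1·EA + U
-567.3 = 1·(+89.0) + 1·(+418.8) + 1/2·(+158.8) + 1·(-328.0) + U
U = -567.3 − (+259.2) = -826.5 kJ/mol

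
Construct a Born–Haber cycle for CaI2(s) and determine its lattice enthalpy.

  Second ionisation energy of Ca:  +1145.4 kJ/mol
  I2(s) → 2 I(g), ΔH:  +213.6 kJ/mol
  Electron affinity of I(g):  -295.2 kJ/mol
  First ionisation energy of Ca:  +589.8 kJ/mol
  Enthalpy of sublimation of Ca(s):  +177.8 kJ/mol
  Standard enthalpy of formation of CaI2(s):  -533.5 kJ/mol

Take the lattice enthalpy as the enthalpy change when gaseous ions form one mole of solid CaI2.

U = -2069.7 kJ/mol

ΔHf° = 1·ΔHsub + 1·(ΣIE) + 1·D(I2) + 2·EA + U
-533.5 = 1·(+177.8) + 1·(+1735.2) + 1·(+213.6) + 2·(-295.2) + U
U = -533.5 − (+1536.2) = -2069.7 kJ/mol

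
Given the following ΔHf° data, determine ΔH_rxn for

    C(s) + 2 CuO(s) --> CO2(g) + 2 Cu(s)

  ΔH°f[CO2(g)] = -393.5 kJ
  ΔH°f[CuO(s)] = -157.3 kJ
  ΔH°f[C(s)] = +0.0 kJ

ΔH°rxn = Σ nΔHf°(products) − Σ nΔHf°(reactants).
Products: 1·(-393.5) + 2·(+0.0) = -393.5
Reactants: 1·(+0.0) + 2·(-157.3) = -314.6
ΔH_rxn = (-393.5) − (-314.6) = -78.9 kJ

ΔH_rxn = -78.9 kJ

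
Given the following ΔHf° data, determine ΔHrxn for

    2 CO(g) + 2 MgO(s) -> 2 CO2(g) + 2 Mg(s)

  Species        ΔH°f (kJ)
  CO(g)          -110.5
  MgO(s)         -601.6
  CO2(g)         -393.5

Products: 2·(-393.5) + 2·(+0.0) = -787.0
Reactants: 2·(-110.5) + 2·(-601.6) = -1424.2
ΔHrxn = (-787.0) − (-1424.2) = 637.2 kJ

ΔHrxn = 637.2 kJ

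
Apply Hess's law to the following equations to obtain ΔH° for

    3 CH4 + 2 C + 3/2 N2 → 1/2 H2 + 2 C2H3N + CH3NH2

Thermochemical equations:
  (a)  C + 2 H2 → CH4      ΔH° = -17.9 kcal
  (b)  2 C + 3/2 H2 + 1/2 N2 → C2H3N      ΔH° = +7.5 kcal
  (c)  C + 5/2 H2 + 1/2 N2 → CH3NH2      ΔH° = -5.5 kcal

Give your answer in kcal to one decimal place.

(a) reversed and × 3: (-3)·(-17.9) = +53.7 kcal
(b) × 2: (2)·(+7.5) = +15.0 kcal
(c) as written: -5.5 kcal
By Hess's law, ΔH° = (-3)·(-17.9) + (2)·(+7.5) + (1)·(-5.5) = 63.2 kcal

ΔH° = 63.2 kcal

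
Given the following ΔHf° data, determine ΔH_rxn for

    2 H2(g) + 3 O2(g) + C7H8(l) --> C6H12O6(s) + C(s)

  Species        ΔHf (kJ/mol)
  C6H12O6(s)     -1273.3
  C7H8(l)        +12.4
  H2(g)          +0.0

ΔH_rxn = -1285.7 kJ/mol

Products: 1·(-1273.3) + 1·(+0.0) = -1273.3
Reactants: 2·(+0.0) + 3·(+0.0) + 1·(+12.4) = +12.4
ΔH_rxn = (-1273.3) − (+12.4) = -1285.7 kJ/mol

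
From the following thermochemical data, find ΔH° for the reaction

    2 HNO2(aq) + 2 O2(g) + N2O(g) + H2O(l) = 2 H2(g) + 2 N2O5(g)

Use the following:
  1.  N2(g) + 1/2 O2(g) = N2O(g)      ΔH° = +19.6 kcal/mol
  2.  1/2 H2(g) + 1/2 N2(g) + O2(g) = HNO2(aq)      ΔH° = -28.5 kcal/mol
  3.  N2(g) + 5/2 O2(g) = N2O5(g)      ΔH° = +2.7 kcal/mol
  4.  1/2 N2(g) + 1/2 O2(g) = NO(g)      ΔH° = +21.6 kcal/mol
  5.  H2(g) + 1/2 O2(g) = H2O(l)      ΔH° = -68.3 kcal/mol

ΔH° = 111.1 kcal/mol

eq. 1 reversed (N2O(g) must end up as a reactant): -19.6 kcal/mol
eq. 2 reversed and × 2 (HNO2(aq) must end up as a reactant; ×2 to match 2 HNO2(aq) in the target): (-2)·(-28.5) = +57.0 kcal/mol
eq. 3 × 2 (×2 to match 2 N2O5(g) in the target): (2)·(+2.7) = +5.4 kcal/mol
eq. 4: not needed (NO(g) appears nowhere else).
eq. 5 reversed (reverse to put H2O(l) on the reactant side): +68.3 kcal/mol
Combining the equations, ΔH° = (-1)·(+19.6) + (-2)·(-28.5) + (2)·(+2.7) + (-1)·(-68.3) = 111.1 kcal/mol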